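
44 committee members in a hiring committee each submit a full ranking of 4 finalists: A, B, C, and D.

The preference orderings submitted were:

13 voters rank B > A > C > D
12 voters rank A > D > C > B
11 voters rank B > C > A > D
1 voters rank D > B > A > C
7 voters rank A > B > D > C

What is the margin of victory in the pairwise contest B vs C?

20

Ballots ranking B above C: 13+11+1+7 = 32.
Ballots ranking C above B: 12.
B wins 32–12, a margin of 20.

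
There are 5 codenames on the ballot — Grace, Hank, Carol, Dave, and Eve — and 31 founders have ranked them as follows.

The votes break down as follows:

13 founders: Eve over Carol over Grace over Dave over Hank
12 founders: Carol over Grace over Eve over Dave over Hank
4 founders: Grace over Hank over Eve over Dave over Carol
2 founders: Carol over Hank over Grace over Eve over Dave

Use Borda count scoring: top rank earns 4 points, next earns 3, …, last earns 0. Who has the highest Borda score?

Carol

Borda scores:
  Grace: 13·2 + 12·3 + 4·4 + 2·2 = 82
  Hank: 13·0 + 12·0 + 4·3 + 2·3 = 18
  Carol: 13·3 + 12·4 + 4·0 + 2·4 = 95
  Dave: 13·1 + 12·1 + 4·1 + 2·0 = 29
  Eve: 13·4 + 12·2 + 4·2 + 2·1 = 86
Carol has the highest total.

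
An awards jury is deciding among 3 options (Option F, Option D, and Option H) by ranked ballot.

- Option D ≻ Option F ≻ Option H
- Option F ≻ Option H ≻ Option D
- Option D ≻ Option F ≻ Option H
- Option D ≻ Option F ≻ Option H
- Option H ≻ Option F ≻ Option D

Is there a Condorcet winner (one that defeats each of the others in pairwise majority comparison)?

Yes

Head-to-head results (5 voters total):
Option F vs Option D: Option D wins 3–2.
Option F vs Option H: Option F wins 4–1.
Option D vs Option H: Option D wins 3–2.
Option D beats each rival — Option F (3–2), Option H (3–2) — so Option D is the Condorcet winner.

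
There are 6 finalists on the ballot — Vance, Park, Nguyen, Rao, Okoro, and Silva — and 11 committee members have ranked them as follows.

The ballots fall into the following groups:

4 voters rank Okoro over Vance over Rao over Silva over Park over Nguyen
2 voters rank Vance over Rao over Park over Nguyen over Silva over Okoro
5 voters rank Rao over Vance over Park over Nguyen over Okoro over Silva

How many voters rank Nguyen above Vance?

Ballots ranking Nguyen above Vance: 0.
Ballots ranking Vance above Nguyen: 4+2+5 = 11.
So 0 of 11 voters prefer Nguyen to Vance.

0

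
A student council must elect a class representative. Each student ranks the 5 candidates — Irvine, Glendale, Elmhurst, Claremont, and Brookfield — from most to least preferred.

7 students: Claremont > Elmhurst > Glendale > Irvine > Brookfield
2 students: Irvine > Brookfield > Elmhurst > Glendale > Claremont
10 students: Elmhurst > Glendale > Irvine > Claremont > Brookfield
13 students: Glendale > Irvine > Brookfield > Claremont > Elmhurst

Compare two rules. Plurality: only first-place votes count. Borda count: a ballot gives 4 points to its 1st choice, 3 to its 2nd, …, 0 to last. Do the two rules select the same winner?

Plurality first-place counts: Irvine 2, Glendale 13, Elmhurst 10, Claremont 7, Brookfield 0 → Glendale.
Borda totals: Irvine 74, Glendale 98, Elmhurst 65, Claremont 51, Brookfield 32 → Glendale.
The two rules agree on Glendale.

Yes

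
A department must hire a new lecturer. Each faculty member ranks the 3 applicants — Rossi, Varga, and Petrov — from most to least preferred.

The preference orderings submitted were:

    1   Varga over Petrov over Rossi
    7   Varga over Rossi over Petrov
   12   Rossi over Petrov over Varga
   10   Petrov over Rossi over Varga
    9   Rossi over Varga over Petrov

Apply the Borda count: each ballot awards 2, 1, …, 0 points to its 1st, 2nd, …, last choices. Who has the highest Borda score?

Rossi

Borda scores:
  Rossi: 0 + 7·1 + 12·2 + 10·1 + 9·2 = 59
  Varga: 2 + 7·2 + 12·0 + 10·0 + 9·1 = 25
  Petrov: 1 + 7·0 + 12·1 + 10·2 + 9·0 = 33
Rossi has the highest total.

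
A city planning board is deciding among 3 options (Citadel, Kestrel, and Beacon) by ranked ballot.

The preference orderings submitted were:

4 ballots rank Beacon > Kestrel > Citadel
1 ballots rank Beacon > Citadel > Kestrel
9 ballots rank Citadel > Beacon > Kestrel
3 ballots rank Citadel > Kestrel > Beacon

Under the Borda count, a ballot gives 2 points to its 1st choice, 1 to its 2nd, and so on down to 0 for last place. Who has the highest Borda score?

Borda scores:
  Citadel: 4·0 + 1 + 9·2 + 3·2 = 25
  Kestrel: 4·1 + 0 + 9·0 + 3·1 = 7
  Beacon: 4·2 + 2 + 9·1 + 3·0 = 19
Citadel has the highest total.

Citadel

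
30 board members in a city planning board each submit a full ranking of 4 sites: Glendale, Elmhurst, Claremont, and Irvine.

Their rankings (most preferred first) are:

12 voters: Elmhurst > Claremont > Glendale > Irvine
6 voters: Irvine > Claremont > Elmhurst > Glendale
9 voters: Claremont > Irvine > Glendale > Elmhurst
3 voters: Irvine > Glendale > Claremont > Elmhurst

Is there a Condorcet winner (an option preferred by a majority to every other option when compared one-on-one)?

Yes

Head-to-head results (30 voters total):
Glendale vs Elmhurst: Elmhurst wins 18–12.
Glendale vs Claremont: Claremont wins 27–3.
Glendale vs Irvine: Irvine wins 18–12.
Elmhurst vs Claremont: Claremont wins 18–12.
Elmhurst vs Irvine: Irvine wins 18–12.
Claremont vs Irvine: Claremont wins 21–9.
Claremont beats each rival — Glendale (27–3), Elmhurst (18–12), Irvine (21–9) — so Claremont is the Condorcet winner.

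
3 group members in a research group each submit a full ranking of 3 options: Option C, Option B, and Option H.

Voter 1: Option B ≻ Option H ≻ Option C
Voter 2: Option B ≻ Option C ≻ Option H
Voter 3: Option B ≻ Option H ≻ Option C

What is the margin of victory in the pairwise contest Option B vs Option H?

3

Ballots ranking Option B above Option H: 3.
Ballots ranking Option H above Option B: 0.
Option B wins 3–0, a margin of 3.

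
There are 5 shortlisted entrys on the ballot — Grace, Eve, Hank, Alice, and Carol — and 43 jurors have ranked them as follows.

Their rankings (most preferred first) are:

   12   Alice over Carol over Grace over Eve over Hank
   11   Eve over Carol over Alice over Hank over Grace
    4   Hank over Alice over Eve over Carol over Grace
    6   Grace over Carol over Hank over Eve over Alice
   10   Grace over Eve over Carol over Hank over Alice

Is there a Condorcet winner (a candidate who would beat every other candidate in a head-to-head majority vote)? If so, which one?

None — there is no Condorcet winner

Head-to-head results (43 voters total):
Grace vs Eve: Grace wins 28–15.
Grace vs Hank: Grace wins 28–15.
Grace vs Alice: Alice wins 27–16.
Grace vs Carol: Carol wins 27–16.
Eve vs Hank: Eve wins 33–10.
Eve vs Alice: Eve wins 27–16.
Eve vs Carol: Eve wins 25–18.
Hank vs Alice: Alice wins 23–20.
Hank vs Carol: Carol wins 39–4.
Alice vs Carol: Carol wins 27–16.
No candidate beats all others: Grace beats Eve beats Alice beats Grace, a majority cycle.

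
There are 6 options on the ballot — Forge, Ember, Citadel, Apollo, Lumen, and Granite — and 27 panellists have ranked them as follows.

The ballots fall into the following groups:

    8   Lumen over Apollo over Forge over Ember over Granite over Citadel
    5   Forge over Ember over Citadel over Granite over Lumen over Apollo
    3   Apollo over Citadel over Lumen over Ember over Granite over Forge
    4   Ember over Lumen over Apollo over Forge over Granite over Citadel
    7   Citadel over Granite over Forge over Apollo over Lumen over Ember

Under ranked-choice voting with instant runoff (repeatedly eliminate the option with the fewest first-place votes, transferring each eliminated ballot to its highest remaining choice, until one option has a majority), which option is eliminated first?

Granite

Round 1: Lumen 8, Citadel 7, Forge 5, Ember 4, Apollo 3, Granite 0. Granite has the fewest and is eliminated.
Round 2: Lumen 8, Citadel 7, Forge 5, Ember 4, Apollo 3. Apollo has the fewest and is eliminated.
Round 3: Citadel 10, Lumen 8, Forge 5, Ember 4. Ember has the fewest and is eliminated.
Round 4: Lumen 12, Citadel 10, Forge 5. Forge has the fewest and is eliminated.
Round 5: Citadel 15, Lumen 12. Citadel has a majority.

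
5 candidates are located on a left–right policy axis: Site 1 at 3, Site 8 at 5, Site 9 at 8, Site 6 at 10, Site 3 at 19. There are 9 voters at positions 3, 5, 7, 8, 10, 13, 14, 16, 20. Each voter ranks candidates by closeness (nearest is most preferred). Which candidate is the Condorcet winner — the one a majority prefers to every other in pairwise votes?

With single-peaked preferences on a line, the Condorcet winner is the candidate closest to the median voter.
The median voter (position 10) is closest to Site 6 at 10.
Check: Site 6 vs Site 8 — voters closer to Site 6: 6 of 9.

Site 6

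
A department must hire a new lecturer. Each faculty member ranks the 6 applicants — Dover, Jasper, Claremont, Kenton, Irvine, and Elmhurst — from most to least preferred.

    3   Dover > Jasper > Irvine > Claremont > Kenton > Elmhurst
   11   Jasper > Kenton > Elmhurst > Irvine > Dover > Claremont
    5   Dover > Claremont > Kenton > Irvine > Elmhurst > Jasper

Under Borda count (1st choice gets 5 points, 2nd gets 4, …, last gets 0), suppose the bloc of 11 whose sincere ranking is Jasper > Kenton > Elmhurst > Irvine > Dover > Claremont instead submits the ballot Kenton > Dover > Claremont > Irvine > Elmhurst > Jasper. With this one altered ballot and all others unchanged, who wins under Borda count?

Dover

Borda totals with the altered ballot: Dover 84, Jasper 12, Claremont 59, Kenton 73, Irvine 41, Elmhurst 16.
The switch changes the winner from Jasper to Dover.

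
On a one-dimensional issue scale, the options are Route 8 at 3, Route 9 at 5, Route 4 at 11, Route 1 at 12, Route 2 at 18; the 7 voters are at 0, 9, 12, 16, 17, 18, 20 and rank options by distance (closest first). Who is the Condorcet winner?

Route 2

With single-peaked preferences on a line, the Condorcet winner is the candidate closest to the median voter.
The median voter (position 16) is closest to Route 2 at 18.
Check: Route 2 vs Route 8 — voters closer to Route 2: 5 of 7.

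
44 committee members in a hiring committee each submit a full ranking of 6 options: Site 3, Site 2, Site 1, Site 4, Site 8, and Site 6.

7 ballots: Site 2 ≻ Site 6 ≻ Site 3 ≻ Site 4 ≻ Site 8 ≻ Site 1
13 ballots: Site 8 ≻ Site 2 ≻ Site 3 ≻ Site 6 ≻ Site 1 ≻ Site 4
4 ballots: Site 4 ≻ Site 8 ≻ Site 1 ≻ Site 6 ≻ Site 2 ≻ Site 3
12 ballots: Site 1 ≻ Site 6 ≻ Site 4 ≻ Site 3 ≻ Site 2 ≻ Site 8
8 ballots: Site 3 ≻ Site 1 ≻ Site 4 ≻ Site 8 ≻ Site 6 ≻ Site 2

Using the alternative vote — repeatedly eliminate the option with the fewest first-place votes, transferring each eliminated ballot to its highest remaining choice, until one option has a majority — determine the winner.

Round 1: Site 8 13, Site 1 12, Site 3 8, Site 2 7, Site 4 4, Site 6 0. Site 6 has the fewest and is eliminated.
Round 2: Site 8 13, Site 1 12, Site 3 8, Site 2 7, Site 4 4. Site 4 has the fewest and is eliminated.
Round 3: Site 8 17, Site 1 12, Site 3 8, Site 2 7. Site 2 has the fewest and is eliminated.
Round 4: Site 8 17, Site 3 15, Site 1 12. Site 1 has the fewest and is eliminated.
Round 5: Site 3 27, Site 8 17. Site 3 has a majority.

Site 3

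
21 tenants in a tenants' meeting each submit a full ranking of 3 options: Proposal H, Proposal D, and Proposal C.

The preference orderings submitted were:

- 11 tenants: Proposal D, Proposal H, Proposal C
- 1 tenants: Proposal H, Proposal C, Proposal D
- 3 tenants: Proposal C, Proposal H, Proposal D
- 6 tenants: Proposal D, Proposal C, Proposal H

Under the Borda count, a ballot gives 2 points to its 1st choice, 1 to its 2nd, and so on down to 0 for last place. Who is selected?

Proposal D

Borda scores:
  Proposal H: 11·1 + 2 + 3·1 + 6·0 = 16
  Proposal D: 11·2 + 0 + 3·0 + 6·2 = 34
  Proposal C: 11·0 + 1 + 3·2 + 6·1 = 13
Proposal D has the highest total.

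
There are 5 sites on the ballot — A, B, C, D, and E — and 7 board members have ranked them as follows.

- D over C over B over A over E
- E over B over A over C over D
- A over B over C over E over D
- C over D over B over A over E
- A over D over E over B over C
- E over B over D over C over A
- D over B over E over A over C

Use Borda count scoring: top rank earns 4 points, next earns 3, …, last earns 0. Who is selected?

Borda scores:
  A: 1 + 2 + 4 + 1 + 4 + 0 + 1 = 13
  B: 2 + 3 + 3 + 2 + 1 + 3 + 3 = 17
  C: 3 + 1 + 2 + 4 + 0 + 1 + 0 = 11
  D: 4 + 0 + 0 + 3 + 3 + 2 + 4 = 16
  E: 0 + 4 + 1 + 0 + 2 + 4 + 2 = 13
B has the highest total.

B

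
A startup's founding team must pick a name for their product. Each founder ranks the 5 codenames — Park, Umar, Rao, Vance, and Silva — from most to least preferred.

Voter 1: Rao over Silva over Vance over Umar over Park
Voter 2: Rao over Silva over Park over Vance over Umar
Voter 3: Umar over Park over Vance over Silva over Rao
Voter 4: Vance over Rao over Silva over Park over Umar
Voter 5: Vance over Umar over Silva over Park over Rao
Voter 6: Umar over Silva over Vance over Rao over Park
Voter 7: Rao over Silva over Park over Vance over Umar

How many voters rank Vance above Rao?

4

Ballots ranking Vance above Rao: 4.
Ballots ranking Rao above Vance: 3.
So 4 of 7 voters prefer Vance to Rao.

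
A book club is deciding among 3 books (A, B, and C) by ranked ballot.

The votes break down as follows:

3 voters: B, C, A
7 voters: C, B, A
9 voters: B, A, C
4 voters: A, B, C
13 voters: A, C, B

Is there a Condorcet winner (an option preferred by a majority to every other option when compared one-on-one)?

No

Head-to-head results (36 voters total):
A vs B: B wins 19–17.
A vs C: A wins 26–10.
B vs C: C wins 20–16.
No candidate beats all others: A beats C beats B beats A, a majority cycle.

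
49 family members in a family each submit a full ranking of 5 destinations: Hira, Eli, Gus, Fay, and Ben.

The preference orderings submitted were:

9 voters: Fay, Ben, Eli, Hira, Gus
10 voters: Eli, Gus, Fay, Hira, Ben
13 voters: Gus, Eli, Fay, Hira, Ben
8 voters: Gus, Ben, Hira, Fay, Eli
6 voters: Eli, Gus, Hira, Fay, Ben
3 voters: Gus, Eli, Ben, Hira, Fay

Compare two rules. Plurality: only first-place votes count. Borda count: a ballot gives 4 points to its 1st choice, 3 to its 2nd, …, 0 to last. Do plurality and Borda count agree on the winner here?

Yes

Plurality first-place counts: Hira 0, Eli 16, Gus 24, Fay 9, Ben 0 → Gus.
Borda totals: Hira 63, Eli 130, Gus 144, Fay 96, Ben 57 → Gus.
The two rules agree on Gus.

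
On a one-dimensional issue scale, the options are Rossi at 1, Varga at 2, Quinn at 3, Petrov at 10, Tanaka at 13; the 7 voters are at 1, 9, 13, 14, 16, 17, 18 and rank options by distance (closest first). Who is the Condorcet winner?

With single-peaked preferences on a line, the Condorcet winner is the candidate closest to the median voter.
The median voter (position 14) is closest to Tanaka at 13.
Check: Tanaka vs Quinn — voters closer to Tanaka: 6 of 7.

Tanaka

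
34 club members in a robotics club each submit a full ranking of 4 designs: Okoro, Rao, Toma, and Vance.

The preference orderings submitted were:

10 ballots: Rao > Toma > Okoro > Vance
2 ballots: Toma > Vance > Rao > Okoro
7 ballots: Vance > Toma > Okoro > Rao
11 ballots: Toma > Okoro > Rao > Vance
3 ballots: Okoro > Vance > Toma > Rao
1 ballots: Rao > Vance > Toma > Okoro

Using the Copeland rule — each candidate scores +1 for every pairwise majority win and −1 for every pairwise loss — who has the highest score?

Toma

Pairwise results:
  Okoro vs Rao: Okoro wins 21–13.
  Okoro vs Toma: Toma wins 31–3.
  Okoro vs Vance: Okoro wins 24–10.
  Rao vs Toma: Toma wins 23–11.
  Rao vs Vance: Rao wins 22–12.
  Toma vs Vance: Toma wins 23–11.
Copeland scores (wins − losses):
  Okoro: 2 − 1 = 1
  Rao: 1 − 2 = -1
  Toma: 3 − 0 = 3
  Vance: 0 − 3 = -3
Toma has the best Copeland score.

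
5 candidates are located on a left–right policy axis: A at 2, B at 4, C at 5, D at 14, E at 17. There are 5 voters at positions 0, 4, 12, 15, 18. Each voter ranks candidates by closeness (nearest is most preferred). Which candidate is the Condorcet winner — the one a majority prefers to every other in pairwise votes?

With single-peaked preferences on a line, the Condorcet winner is the candidate closest to the median voter.
The median voter (position 12) is closest to D at 14.
Check: D vs B — voters closer to D: 3 of 5.

D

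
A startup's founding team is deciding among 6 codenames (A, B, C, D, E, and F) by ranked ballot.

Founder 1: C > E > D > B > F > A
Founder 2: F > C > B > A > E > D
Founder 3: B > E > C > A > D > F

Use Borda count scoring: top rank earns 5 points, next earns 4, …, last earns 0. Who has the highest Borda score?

Borda scores:
  A: 0 + 2 + 2 = 4
  B: 2 + 3 + 5 = 10
  C: 5 + 4 + 3 = 12
  D: 3 + 0 + 1 = 4
  E: 4 + 1 + 4 = 9
  F: 1 + 5 + 0 = 6
C has the highest total.

C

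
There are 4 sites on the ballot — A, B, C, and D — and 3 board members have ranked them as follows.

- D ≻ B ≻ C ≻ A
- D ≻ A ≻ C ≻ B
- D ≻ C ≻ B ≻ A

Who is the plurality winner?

D

First-place vote totals:
  A: 0
  B: 0
  C: 0
  D: 3
D has the most first-place votes.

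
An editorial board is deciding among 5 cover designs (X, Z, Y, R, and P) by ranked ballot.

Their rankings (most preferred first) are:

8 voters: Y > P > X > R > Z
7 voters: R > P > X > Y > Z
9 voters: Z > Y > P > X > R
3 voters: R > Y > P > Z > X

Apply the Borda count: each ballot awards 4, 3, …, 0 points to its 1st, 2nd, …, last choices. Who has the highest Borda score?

Y

Borda scores:
  X: 8·2 + 7·2 + 9·1 + 3·0 = 39
  Z: 8·0 + 7·0 + 9·4 + 3·1 = 39
  Y: 8·4 + 7·1 + 9·3 + 3·3 = 75
  R: 8·1 + 7·4 + 9·0 + 3·4 = 48
  P: 8·3 + 7·3 + 9·2 + 3·2 = 69
Y has the highest total.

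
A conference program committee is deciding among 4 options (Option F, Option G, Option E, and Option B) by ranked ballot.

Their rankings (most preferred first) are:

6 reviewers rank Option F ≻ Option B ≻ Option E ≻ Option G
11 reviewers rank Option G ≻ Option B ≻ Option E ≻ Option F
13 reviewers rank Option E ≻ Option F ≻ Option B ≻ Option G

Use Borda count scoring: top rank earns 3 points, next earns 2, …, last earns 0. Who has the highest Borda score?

Borda scores:
  Option F: 6·3 + 11·0 + 13·2 = 44
  Option G: 6·0 + 11·3 + 13·0 = 33
  Option E: 6·1 + 11·1 + 13·3 = 56
  Option B: 6·2 + 11·2 + 13·1 = 47
Option E has the highest total.

Option E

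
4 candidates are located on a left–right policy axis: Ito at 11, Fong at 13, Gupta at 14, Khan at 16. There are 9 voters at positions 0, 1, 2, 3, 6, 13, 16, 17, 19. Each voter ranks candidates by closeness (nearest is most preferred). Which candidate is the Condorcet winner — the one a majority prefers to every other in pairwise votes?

With single-peaked preferences on a line, the Condorcet winner is the candidate closest to the median voter.
The median voter (position 6) is closest to Ito at 11.
Check: Ito vs Khan — voters closer to Ito: 6 of 9.

Ito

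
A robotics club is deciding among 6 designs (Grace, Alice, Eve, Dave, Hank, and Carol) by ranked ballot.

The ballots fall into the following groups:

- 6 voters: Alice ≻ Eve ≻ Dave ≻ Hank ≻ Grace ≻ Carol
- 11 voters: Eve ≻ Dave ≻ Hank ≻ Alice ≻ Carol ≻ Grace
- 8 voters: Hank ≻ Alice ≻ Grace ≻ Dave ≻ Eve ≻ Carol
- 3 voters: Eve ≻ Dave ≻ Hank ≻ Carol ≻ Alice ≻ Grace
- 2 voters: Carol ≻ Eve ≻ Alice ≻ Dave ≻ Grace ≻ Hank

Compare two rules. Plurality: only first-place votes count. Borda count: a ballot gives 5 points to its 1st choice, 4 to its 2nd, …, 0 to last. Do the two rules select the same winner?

Plurality first-place counts: Grace 0, Alice 6, Eve 14, Dave 0, Hank 8, Carol 2 → Eve.
Borda totals: Grace 32, Alice 93, Eve 110, Dave 94, Hank 94, Carol 27 → Eve.
The two rules agree on Eve.

Yes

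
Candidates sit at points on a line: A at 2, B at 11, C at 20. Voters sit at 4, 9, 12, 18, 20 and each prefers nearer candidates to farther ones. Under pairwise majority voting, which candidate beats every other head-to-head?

With single-peaked preferences on a line, the Condorcet winner is the candidate closest to the median voter.
The median voter (position 12) is closest to B at 11.
Check: B vs A — voters closer to B: 4 of 5.

B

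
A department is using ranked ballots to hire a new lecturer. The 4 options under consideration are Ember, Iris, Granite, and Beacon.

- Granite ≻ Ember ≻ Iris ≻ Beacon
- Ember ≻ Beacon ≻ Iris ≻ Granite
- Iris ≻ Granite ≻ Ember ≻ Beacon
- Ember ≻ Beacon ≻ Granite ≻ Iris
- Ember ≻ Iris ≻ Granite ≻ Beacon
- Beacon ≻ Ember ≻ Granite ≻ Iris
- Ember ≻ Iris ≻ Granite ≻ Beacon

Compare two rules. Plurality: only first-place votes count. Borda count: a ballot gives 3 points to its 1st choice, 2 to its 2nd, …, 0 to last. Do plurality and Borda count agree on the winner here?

Plurality first-place counts: Ember 4, Iris 1, Granite 1, Beacon 1 → Ember.
Borda totals: Ember 17, Iris 9, Granite 9, Beacon 7 → Ember.
The two rules agree on Ember.

Yes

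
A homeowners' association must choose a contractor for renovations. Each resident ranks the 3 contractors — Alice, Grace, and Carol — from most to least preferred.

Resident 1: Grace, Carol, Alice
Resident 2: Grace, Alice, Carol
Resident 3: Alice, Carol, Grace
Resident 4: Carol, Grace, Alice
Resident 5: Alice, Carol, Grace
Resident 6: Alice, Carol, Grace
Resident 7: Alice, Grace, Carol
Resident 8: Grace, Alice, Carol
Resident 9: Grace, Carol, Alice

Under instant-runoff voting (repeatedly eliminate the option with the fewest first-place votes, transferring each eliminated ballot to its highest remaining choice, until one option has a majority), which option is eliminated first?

Round 1: Alice 4, Grace 4, Carol 1. Carol has the fewest and is eliminated.
Round 2: Grace 5, Alice 4. Grace has a majority.

Carol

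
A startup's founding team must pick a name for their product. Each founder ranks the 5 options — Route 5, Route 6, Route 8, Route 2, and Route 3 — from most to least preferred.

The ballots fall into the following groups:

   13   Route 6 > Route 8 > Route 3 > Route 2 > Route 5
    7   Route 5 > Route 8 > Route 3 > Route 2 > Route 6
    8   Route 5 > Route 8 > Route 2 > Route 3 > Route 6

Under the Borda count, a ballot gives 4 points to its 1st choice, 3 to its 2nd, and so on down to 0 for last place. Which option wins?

Borda scores:
  Route 5: 13·0 + 7·4 + 8·4 = 60
  Route 6: 13·4 + 7·0 + 8·0 = 52
  Route 8: 13·3 + 7·3 + 8·3 = 84
  Route 2: 13·1 + 7·1 + 8·2 = 36
  Route 3: 13·2 + 7·2 + 8·1 = 48
Route 8 has the highest total.

Route 8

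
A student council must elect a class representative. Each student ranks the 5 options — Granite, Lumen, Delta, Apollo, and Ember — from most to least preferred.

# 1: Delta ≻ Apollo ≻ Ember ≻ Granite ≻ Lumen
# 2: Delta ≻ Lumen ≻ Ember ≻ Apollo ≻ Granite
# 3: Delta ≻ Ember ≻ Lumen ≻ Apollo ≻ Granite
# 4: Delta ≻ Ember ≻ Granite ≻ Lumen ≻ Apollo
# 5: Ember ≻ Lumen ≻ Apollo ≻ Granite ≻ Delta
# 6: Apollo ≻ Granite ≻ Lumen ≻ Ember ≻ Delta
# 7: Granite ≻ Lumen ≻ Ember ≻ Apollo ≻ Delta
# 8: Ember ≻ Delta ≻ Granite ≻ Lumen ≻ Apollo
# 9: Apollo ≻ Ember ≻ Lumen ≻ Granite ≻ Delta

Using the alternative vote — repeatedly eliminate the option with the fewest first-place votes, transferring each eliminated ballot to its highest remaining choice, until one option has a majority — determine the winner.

Ember

Round 1: Delta 4, Apollo 2, Ember 2, Granite 1, Lumen 0. Lumen has the fewest and is eliminated.
Round 2: Delta 4, Apollo 2, Ember 2, Granite 1. Granite has the fewest and is eliminated.
Round 3: Delta 4, Ember 3, Apollo 2. Apollo has the fewest and is eliminated.
Round 4: Ember 5, Delta 4. Ember has a majority.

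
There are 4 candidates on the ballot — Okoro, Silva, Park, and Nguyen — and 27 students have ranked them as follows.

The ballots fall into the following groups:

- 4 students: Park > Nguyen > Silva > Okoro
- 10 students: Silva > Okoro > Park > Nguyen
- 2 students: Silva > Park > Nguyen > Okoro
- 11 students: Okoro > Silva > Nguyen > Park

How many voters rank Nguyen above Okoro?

Ballots ranking Nguyen above Okoro: 4+2 = 6.
Ballots ranking Okoro above Nguyen: 10+11 = 21.
So 6 of 27 voters prefer Nguyen to Okoro.

6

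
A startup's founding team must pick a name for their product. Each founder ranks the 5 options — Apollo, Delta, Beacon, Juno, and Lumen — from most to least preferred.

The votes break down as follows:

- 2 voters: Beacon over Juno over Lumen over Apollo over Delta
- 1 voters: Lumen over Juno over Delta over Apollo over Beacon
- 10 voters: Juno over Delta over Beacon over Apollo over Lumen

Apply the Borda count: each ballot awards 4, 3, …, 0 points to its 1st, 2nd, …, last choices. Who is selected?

Juno

Borda scores:
  Apollo: 2·1 + 1 + 10·1 = 13
  Delta: 2·0 + 2 + 10·3 = 32
  Beacon: 2·4 + 0 + 10·2 = 28
  Juno: 2·3 + 3 + 10·4 = 49
  Lumen: 2·2 + 4 + 10·0 = 8
Juno has the highest total.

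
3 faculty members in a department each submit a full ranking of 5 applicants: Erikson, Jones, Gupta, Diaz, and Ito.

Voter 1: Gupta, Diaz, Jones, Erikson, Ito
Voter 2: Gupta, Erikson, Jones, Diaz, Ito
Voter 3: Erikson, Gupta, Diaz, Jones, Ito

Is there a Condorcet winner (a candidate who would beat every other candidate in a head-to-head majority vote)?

Head-to-head results (3 voters total):
Erikson vs Jones: Erikson wins 2–1.
Erikson vs Gupta: Gupta wins 2–1.
Erikson vs Diaz: Erikson wins 2–1.
Erikson vs Ito: Erikson wins 3–0.
Jones vs Gupta: Gupta wins 3–0.
Jones vs Diaz: Diaz wins 2–1.
Jones vs Ito: Jones wins 3–0.
Gupta vs Diaz: Gupta wins 3–0.
Gupta vs Ito: Gupta wins 3–0.
Diaz vs Ito: Diaz wins 3–0.
Gupta beats each rival — Erikson (2–1), Jones (3–0), Diaz (3–0), Ito (3–0) — so Gupta is the Condorcet winner.

Yes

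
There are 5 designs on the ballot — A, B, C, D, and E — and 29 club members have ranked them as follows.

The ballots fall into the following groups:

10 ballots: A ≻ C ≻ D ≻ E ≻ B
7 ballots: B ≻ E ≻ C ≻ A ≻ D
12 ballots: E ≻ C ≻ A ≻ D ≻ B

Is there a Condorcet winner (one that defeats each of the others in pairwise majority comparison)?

Yes

Head-to-head results (29 voters total):
A vs B: A wins 22–7.
A vs C: C wins 19–10.
A vs D: A wins 29–0.
A vs E: E wins 19–10.
B vs C: C wins 22–7.
B vs D: D wins 22–7.
B vs E: E wins 22–7.
C vs D: C wins 29–0.
C vs E: E wins 19–10.
D vs E: E wins 19–10.
E beats each rival — A (19–10), B (22–7), C (19–10), D (19–10) — so E is the Condorcet winner.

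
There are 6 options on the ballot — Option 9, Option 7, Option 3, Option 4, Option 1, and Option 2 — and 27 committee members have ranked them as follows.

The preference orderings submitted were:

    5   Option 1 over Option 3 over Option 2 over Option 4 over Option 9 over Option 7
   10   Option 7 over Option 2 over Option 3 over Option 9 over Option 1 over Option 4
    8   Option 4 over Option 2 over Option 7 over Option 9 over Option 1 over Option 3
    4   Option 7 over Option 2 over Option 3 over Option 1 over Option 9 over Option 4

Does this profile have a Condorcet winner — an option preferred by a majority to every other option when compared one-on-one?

Head-to-head results (27 voters total):
Option 9 vs Option 7: Option 7 wins 22–5.
Option 9 vs Option 3: Option 3 wins 19–8.
Option 9 vs Option 4: Option 9 wins 14–13.
Option 9 vs Option 1: Option 9 wins 18–9.
Option 9 vs Option 2: Option 2 wins 27–0.
Option 7 vs Option 3: Option 7 wins 22–5.
Option 7 vs Option 4: Option 7 wins 14–13.
Option 7 vs Option 1: Option 7 wins 22–5.
Option 7 vs Option 2: Option 7 wins 14–13.
Option 3 vs Option 4: Option 3 wins 19–8.
Option 3 vs Option 1: Option 3 wins 14–13.
Option 3 vs Option 2: Option 2 wins 22–5.
Option 4 vs Option 1: Option 1 wins 19–8.
Option 4 vs Option 2: Option 2 wins 19–8.
Option 1 vs Option 2: Option 2 wins 22–5.
Option 7 beats each rival — Option 9 (22–5), Option 3 (22–5), Option 4 (14–13), Option 1 (22–5), Option 2 (14–13) — so Option 7 is the Condorcet winner.

Yes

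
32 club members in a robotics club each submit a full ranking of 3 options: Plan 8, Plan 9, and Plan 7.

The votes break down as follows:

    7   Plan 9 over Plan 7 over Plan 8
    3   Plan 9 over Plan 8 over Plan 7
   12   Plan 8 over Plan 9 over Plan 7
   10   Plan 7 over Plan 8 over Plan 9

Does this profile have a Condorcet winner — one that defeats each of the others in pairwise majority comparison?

No

Head-to-head results (32 voters total):
Plan 8 vs Plan 9: Plan 8 wins 22–10.
Plan 8 vs Plan 7: Plan 7 wins 17–15.
Plan 9 vs Plan 7: Plan 9 wins 22–10.
No candidate beats all others: Plan 8 beats Plan 9 beats Plan 7 beats Plan 8, a majority cycle.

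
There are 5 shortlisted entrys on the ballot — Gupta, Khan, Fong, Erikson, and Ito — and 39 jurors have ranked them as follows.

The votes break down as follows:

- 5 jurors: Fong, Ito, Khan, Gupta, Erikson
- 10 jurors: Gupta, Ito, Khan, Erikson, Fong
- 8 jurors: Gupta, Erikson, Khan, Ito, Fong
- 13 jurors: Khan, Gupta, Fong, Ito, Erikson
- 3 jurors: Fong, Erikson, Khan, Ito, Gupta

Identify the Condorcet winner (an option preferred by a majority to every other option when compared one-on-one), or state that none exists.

Khan

Head-to-head results (39 voters total):
Gupta vs Khan: Khan wins 21–18.
Gupta vs Fong: Gupta wins 31–8.
Gupta vs Erikson: Gupta wins 36–3.
Gupta vs Ito: Gupta wins 31–8.
Khan vs Fong: Khan wins 31–8.
Khan vs Erikson: Khan wins 28–11.
Khan vs Ito: Khan wins 24–15.
Fong vs Erikson: Fong wins 21–18.
Fong vs Ito: Fong wins 21–18.
Erikson vs Ito: Ito wins 28–11.
Khan beats each rival — Gupta (21–18), Fong (31–8), Erikson (28–11), Ito (24–15) — so Khan is the Condorcet winner.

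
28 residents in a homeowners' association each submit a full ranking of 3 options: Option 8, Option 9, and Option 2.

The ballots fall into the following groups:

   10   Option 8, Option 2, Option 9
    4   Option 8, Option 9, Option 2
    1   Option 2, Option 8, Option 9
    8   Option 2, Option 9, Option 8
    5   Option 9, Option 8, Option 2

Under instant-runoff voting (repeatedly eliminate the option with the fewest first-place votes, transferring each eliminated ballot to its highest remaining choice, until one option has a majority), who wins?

Option 8

Round 1: Option 8 14, Option 2 9, Option 9 5. Option 9 has the fewest and is eliminated.
Round 2: Option 8 19, Option 2 9. Option 8 has a majority.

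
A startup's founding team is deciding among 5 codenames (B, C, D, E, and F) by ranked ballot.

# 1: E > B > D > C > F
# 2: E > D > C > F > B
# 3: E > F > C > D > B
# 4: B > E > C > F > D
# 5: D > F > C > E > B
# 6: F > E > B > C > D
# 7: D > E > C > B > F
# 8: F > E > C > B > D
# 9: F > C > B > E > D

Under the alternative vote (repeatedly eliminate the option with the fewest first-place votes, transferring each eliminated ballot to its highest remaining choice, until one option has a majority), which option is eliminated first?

C

Round 1: E 3, F 3, D 2, B 1, C 0. C has the fewest and is eliminated.
Round 2: E 3, F 3, D 2, B 1. B has the fewest and is eliminated.
Round 3: E 4, F 3, D 2. D has the fewest and is eliminated.
Round 4: E 5, F 4. E has a majority.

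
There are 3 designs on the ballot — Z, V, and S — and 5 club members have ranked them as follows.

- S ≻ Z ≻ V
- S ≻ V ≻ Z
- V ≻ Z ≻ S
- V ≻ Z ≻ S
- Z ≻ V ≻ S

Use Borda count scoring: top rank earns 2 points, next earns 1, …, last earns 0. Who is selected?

Borda scores:
  Z: 1 + 0 + 1 + 1 + 2 = 5
  V: 0 + 1 + 2 + 2 + 1 = 6
  S: 2 + 2 + 0 + 0 + 0 = 4
V has the highest total.

V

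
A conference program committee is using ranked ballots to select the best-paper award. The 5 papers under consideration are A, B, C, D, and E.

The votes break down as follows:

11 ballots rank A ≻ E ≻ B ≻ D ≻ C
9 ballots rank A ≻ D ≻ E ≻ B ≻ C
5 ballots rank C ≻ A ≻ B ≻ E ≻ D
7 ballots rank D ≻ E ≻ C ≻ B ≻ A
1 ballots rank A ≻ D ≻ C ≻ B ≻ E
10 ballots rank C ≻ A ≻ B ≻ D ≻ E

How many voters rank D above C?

28

Ballots ranking D above C: 11+9+7+1 = 28.
Ballots ranking C above D: 5+10 = 15.
So 28 of 43 voters prefer D to C.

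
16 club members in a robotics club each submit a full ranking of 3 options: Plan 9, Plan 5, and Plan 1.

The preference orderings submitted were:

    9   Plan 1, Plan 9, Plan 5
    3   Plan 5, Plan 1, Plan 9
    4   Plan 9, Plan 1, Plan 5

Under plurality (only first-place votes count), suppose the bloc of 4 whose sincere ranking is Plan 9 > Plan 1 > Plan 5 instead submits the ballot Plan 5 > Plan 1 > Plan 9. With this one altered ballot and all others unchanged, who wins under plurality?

Plan 1

First-place totals with the altered ballot: Plan 9 0, Plan 5 7, Plan 1 9.
The winner is unchanged: still Plan 1.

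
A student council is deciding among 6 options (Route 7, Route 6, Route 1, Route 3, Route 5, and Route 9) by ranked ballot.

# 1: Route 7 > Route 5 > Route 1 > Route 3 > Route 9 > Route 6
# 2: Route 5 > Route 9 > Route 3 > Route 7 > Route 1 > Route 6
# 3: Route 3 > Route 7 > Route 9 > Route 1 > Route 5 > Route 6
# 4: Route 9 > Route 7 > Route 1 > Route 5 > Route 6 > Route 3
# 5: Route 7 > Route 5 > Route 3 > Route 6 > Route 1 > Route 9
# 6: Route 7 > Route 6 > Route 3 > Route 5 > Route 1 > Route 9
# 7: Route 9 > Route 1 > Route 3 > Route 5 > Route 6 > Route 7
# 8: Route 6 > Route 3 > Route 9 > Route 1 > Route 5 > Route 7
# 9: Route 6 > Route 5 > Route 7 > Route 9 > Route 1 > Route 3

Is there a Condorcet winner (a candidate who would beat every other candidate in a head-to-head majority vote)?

Yes

Head-to-head results (9 voters total):
Route 7 vs Route 6: Route 7 wins 6–3.
Route 7 vs Route 1: Route 7 wins 7–2.
Route 7 vs Route 3: Route 7 wins 5–4.
Route 7 vs Route 5: Route 7 wins 5–4.
Route 7 vs Route 9: Route 7 wins 5–4.
Route 6 vs Route 1: Route 1 wins 5–4.
Route 6 vs Route 3: Route 3 wins 5–4.
Route 6 vs Route 5: Route 5 wins 6–3.
Route 6 vs Route 9: Route 9 wins 5–4.
Route 1 vs Route 3: Route 3 wins 5–4.
Route 1 vs Route 5: Route 5 wins 5–4.
Route 1 vs Route 9: Route 9 wins 6–3.
Route 3 vs Route 5: Route 5 wins 5–4.
Route 3 vs Route 9: Route 3 wins 5–4.
Route 5 vs Route 9: Route 5 wins 5–4.
Route 7 beats each rival — Route 6 (6–3), Route 1 (7–2), Route 3 (5–4), Route 5 (5–4), Route 9 (5–4) — so Route 7 is the Condorcet winner.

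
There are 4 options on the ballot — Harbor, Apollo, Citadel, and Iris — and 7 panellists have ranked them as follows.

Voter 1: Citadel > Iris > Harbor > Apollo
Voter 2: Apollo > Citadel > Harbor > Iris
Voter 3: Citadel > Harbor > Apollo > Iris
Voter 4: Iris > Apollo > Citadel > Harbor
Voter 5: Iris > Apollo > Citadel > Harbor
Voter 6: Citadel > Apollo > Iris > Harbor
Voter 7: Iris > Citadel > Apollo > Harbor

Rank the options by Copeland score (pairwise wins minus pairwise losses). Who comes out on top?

Citadel

Pairwise results:
  Harbor vs Apollo: Apollo wins 5–2.
  Harbor vs Citadel: Citadel wins 7–0.
  Harbor vs Iris: Iris wins 5–2.
  Apollo vs Citadel: Citadel wins 4–3.
  Apollo vs Iris: Iris wins 4–3.
  Citadel vs Iris: Citadel wins 4–3.
Copeland scores (wins − losses):
  Harbor: 0 − 3 = -3
  Apollo: 1 − 2 = -1
  Citadel: 3 − 0 = 3
  Iris: 2 − 1 = 1
Citadel has the best Copeland score.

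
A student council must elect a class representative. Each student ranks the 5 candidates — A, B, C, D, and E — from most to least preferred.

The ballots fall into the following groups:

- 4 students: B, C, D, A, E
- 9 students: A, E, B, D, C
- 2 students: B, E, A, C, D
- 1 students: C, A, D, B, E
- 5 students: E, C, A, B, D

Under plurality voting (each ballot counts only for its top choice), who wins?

First-place vote totals:
  A: 9
  B: 6
  C: 1
  D: 0
  E: 5
A has the most first-place votes.

A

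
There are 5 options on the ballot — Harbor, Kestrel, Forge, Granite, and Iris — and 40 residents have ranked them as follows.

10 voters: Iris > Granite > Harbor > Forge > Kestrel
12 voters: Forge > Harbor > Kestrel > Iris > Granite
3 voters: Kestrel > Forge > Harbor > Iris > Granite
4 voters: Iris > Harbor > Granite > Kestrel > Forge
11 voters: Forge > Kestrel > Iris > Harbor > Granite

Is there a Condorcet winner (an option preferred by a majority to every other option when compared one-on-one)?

Head-to-head results (40 voters total):
Harbor vs Kestrel: Harbor wins 26–14.
Harbor vs Forge: Forge wins 26–14.
Harbor vs Granite: Harbor wins 30–10.
Harbor vs Iris: Iris wins 25–15.
Kestrel vs Forge: Forge wins 33–7.
Kestrel vs Granite: Kestrel wins 26–14.
Kestrel vs Iris: Kestrel wins 26–14.
Forge vs Granite: Forge wins 26–14.
Forge vs Iris: Forge wins 26–14.
Granite vs Iris: Iris wins 40–0.
Forge beats each rival — Harbor (26–14), Kestrel (33–7), Granite (26–14), Iris (26–14) — so Forge is the Condorcet winner.

Yes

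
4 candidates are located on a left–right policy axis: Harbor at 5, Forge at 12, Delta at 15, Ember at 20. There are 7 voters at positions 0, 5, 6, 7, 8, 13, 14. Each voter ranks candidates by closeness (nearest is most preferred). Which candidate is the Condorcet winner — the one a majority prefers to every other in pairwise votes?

With single-peaked preferences on a line, the Condorcet winner is the candidate closest to the median voter.
The median voter (position 7) is closest to Harbor at 5.
Check: Harbor vs Ember — voters closer to Harbor: 5 of 7.

Harbor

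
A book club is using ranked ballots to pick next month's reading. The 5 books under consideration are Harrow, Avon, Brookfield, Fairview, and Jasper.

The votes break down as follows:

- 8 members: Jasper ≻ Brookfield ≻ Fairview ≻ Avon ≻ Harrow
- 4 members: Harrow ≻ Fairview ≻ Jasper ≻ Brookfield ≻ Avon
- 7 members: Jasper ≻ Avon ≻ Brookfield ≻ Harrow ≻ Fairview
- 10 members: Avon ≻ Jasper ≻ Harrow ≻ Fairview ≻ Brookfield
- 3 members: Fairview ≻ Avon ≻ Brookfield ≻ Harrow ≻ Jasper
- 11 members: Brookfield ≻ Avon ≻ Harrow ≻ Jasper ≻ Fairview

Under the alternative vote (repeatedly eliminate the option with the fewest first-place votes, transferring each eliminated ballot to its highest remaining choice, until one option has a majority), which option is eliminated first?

Fairview

Round 1: Jasper 15, Brookfield 11, Avon 10, Harrow 4, Fairview 3. Fairview has the fewest and is eliminated.
Round 2: Jasper 15, Avon 13, Brookfield 11, Harrow 4. Harrow has the fewest and is eliminated.
Round 3: Jasper 19, Avon 13, Brookfield 11. Brookfield has the fewest and is eliminated.
Round 4: Avon 24, Jasper 19. Avon has a majority.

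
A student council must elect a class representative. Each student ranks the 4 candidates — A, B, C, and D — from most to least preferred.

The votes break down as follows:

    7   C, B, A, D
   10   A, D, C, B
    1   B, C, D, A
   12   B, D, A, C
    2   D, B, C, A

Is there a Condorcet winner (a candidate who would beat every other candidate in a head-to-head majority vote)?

No

Head-to-head results (32 voters total):
A vs B: B wins 22–10.
A vs C: A wins 22–10.
A vs D: A wins 17–15.
B vs C: C wins 17–15.
B vs D: B wins 20–12.
C vs D: D wins 24–8.
No candidate beats all others: A beats C beats B beats A, a majority cycle.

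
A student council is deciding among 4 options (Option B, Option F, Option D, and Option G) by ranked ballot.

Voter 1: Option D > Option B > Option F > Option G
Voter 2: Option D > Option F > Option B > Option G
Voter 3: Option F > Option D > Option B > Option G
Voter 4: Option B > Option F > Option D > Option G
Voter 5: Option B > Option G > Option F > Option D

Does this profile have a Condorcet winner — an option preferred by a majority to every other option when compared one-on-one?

Head-to-head results (5 voters total):
Option B vs Option F: Option B wins 3–2.
Option B vs Option D: Option D wins 3–2.
Option B vs Option G: Option B wins 5–0.
Option F vs Option D: Option F wins 3–2.
Option F vs Option G: Option F wins 4–1.
Option D vs Option G: Option D wins 4–1.
No candidate beats all others: Option B beats Option F beats Option D beats Option B, a majority cycle.

No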